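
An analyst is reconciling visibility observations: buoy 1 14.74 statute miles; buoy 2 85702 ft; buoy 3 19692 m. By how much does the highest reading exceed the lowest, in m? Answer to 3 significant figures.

buoy 1: 14.74 SM = 23721.73 m.
buoy 2: 85702 ft = 26121.97 m.
Spread: 26121.97 − 19692.00 = 6430 m.

6430 m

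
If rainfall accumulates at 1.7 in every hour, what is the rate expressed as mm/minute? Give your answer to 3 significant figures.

0.720 mm/minute

1.7 in/hour × 25.4 mm/in × 0.0166667 hour/minute = 0.720 mm/minute.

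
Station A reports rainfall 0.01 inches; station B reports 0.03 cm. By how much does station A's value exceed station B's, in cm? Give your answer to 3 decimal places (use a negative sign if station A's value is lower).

-0.005 cm

station A: 0.01 in = 0.02540 cm.
Difference: 0.02540 − 0.03000 = -0.005 cm.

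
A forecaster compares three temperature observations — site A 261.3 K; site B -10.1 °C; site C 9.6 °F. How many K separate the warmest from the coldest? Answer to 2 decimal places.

site A: 261.3 K = -11.850 °C.
site C: 9.6 °F = -12.444 °C.
Spread: (-10.100) − (-12.444) = 2.344 °C.

2.34 K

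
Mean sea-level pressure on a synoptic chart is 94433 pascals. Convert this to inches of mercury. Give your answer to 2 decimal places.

27.89 inHg

1 Pa = 0.0002953 inHg, so 94433 × 0.0002953 = 27.89 inHg.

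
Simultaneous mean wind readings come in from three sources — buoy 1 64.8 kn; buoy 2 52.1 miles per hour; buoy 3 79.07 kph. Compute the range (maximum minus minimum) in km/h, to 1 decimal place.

buoy 1: 64.8 kt = 120.010 km/h.
buoy 2: 52.1 mph = 83.847 km/h.
Spread: 120.010 − 79.070 = 40.9 km/h.

40.9 km/h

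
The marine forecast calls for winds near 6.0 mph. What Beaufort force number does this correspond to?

Beaufort force 2

6.0 mph = 2.7 m/s, which is Beaufort 2 (light breeze, 1.6–3.3 m/s).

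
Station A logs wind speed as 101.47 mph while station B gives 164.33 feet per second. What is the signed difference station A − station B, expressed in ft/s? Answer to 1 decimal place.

station A: 101.47 mph = 148.823 ft/s.
Difference: 148.823 − 164.330 = -15.5 ft/s.

-15.5 ft/s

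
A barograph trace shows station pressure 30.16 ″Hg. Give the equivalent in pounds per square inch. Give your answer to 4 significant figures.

1 inHg = 0.491154 psi, so 30.16 × 0.491154 = 14.81 psi.

14.81 psi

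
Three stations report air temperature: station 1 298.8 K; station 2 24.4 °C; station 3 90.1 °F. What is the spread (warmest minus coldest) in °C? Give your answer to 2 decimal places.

station 1: 298.8 K = 25.650 °C.
station 3: 90.1 °F = 32.278 °C.
Spread: 32.278 − 24.400 = 7.878 °C.

7.88 °C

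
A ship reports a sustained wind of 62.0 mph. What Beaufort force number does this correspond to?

62.0 mph = 27.7 m/s, which is Beaufort 10 (storm, 24.5–28.4 m/s).

Beaufort force 10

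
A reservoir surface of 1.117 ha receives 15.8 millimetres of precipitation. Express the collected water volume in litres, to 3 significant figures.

Area: 1.117 ha = 11170 m².
1 mm over 1 m² is 1 L, so volume = 15.8 × 11170 = 176486 L ≈ 176000 L.

176000 litres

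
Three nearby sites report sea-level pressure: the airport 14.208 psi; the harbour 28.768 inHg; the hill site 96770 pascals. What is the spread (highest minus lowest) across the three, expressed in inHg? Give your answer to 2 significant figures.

the airport: 14.208 psi = 28.9278 inHg.
the hill site: 96770 Pa = 28.5762 inHg.
Spread: 28.9278 − 28.5762 = 0.35 inHg.

0.35 inHg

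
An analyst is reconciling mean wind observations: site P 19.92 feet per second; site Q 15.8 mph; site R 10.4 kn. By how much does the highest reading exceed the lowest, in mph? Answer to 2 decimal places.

3.83 mph

site P: 19.92 ft/s = 13.5818 mph.
site R: 10.4 kt = 11.9681 mph.
Spread: 15.8000 − 11.9681 = 3.83 mph.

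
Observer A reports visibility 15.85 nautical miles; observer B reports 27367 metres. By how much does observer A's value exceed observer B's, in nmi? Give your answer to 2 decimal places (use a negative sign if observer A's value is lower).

1.07 nmi

observer B: 27367 m = 14.7770 nmi.
Difference: 15.8500 − 14.7770 = 1.07 nmi.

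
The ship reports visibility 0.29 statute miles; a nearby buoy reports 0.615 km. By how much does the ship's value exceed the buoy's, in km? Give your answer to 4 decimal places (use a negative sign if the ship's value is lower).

-0.1483 km

the ship: 0.29 SM = 0.466710 km.
Difference: 0.466710 − 0.615000 = -0.1483 km.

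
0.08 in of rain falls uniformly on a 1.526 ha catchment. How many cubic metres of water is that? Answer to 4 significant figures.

Depth: 0.08 in × 25.4 = 2.032 mm.
Area: 1.526 ha = 15260 m².
1 mm over 1 m² is 1 L, so volume = 2.032 × 15260 = 31008.32 L = 31.01 m³.

31.01 cubic metres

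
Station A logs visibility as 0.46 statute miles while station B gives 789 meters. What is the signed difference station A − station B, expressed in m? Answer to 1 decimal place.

-48.7 m

station A: 0.46 SM = 740.298 m.
Difference: 740.298 − 789.000 = -48.7 m.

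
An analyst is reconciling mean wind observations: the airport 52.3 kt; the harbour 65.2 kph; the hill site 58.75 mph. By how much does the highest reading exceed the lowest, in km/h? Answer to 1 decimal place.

31.7 km/h

the airport: 52.3 kt = 96.860 km/h.
the hill site: 58.75 mph = 94.549 km/h.
Spread: 96.860 − 65.200 = 31.7 km/h.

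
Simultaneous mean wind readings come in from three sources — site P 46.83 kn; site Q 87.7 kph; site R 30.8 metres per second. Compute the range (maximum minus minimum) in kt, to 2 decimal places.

13.04 kt

site Q: 87.7 km/h = 47.3542 kt.
site R: 30.8 m/s = 59.8704 kt.
Spread: 59.8704 − 46.8300 = 13.04 kt.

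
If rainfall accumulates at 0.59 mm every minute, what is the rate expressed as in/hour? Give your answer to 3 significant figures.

0.59 mm/minute × 0.0393701 in/mm × 60 minute/hour = 1.39 in/hour.

1.39 in/hour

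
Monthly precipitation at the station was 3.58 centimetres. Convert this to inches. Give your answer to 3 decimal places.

1.409 in

1 cm = 0.393701 in, so 3.58 × 0.393701 = 1.409 in.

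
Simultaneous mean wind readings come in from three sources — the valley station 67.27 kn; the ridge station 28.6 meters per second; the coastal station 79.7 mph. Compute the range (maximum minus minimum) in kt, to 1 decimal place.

the ridge station: 28.6 m/s = 55.594 kt.
the coastal station: 79.7 mph = 69.257 kt.
Spread: 69.257 − 55.594 = 13.7 kt.

13.7 kt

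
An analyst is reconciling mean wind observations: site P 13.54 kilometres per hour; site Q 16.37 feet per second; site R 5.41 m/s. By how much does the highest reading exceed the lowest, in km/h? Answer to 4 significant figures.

site Q: 16.37 ft/s = 17.96247 km/h.
site R: 5.41 m/s = 19.47600 km/h.
Spread: 19.47600 − 13.54000 = 5.936 km/h.

5.936 km/h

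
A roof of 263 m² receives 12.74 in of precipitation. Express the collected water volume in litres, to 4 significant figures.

85110 litres

Depth: 12.74 in × 25.4 = 323.596 mm.
1 mm over 1 m² is 1 L, so volume = 323.596 × 263 = 85105.748 L ≈ 85110 L.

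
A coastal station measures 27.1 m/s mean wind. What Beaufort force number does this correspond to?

Beaufort force 10

27.1 m/s lies in the Beaufort 10 band (storm, 24.5–28.4 m/s).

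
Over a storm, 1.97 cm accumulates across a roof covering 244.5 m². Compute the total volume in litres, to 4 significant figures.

Depth: 1.97 cm × 10 = 19.7 mm.
1 mm over 1 m² is 1 L, so volume = 19.7 × 244.5 = 4816.65 L ≈ 4817 L.

4817 litres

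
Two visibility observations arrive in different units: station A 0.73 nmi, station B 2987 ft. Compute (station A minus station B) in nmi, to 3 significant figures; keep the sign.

0.238 nmi

station B: 2987 ft = 0.49160 nmi.
Difference: 0.73000 − 0.49160 = 0.238 nmi.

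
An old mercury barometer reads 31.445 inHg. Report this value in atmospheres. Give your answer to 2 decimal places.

1.05 atm

1 inHg = 0.0334211 atm, so 31.445 × 0.0334211 = 1.05 atm.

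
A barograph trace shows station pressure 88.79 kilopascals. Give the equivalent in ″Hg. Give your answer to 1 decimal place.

26.2 inHg

1 kPa = 0.2953 inHg, so 88.79 × 0.2953 = 26.2 inHg.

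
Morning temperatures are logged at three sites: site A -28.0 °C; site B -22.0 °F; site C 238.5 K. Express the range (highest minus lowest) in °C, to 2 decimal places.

6.65 °C

site B: -22.0 °F = -30.000 °C.
site C: 238.5 K = -34.650 °C.
Spread: (-28.000) − (-34.650) = 6.650 °C.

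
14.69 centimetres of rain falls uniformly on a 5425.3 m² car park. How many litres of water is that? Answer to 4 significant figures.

Depth: 14.69 cm × 10 = 146.9 mm.
1 mm over 1 m² is 1 L, so volume = 146.9 × 5425.3 = 796976.57 L ≈ 797000 L.

797000 litres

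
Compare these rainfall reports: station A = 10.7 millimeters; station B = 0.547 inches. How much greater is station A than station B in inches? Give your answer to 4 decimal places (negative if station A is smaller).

station A: 10.7 mm = 0.421260 in.
Difference: 0.421260 − 0.547000 = -0.1257 in.

-0.1257 in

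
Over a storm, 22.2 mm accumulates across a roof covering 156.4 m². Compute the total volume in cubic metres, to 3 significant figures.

1 mm over 1 m² is 1 L, so volume = 22.2 × 156.4 = 3472.08 L = 3.47 m³.

3.47 cubic metres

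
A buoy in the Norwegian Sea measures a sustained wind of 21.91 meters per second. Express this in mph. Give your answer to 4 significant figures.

1 m/s = 2.23694 mph, so 21.91 × 2.23694 = 49.01 mph.

49.01 mph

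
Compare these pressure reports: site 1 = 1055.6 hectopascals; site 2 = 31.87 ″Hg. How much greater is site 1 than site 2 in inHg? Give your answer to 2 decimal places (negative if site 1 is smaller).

-0.70 inHg

site 1: 1055.6 hPa = 31.1718 inHg.
Difference: 31.1718 − 31.8700 = -0.70 inHg.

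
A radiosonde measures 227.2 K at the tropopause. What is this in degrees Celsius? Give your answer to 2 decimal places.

°C = 227.2 − 273.15 = -45.95 °C.

-45.95 °C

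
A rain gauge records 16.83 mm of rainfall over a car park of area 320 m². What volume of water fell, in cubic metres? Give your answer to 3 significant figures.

5.39 cubic metres

1 mm over 1 m² is 1 L, so volume = 16.83 × 320 = 5385.6 L = 5.39 m³.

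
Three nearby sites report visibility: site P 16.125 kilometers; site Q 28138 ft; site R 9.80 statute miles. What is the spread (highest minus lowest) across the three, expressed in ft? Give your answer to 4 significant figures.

site P: 16.125 km = 52903.54 ft.
site R: 9.80 SM = 51744.00 ft.
Spread: 52903.54 − 28138.00 = 24770 ft.

24770 ft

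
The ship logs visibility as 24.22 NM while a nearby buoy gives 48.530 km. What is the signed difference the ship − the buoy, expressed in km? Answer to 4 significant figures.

-3.675 km

the ship: 24.22 nmi = 44.85544 km.
Difference: 44.85544 − 48.53000 = -3.675 km.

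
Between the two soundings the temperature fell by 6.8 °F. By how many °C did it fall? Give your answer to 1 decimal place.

3.8 °C

Converting a difference, only the 9/5 scale factor applies: Δ°C = 6.8 × 0.5556 = 3.8 °C.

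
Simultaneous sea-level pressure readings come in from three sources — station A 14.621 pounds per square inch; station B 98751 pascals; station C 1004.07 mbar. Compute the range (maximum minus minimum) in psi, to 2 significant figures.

station B: 98751 Pa = 14.3226 psi.
station C: 1004.07 mb = 14.5628 psi.
Spread: 14.6210 − 14.3226 = 0.30 psi.

0.30 psi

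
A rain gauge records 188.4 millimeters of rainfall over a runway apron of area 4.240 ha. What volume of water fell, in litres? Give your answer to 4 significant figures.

7988000 litres

Area: 4.240 ha = 42400 m².
1 mm over 1 m² is 1 L, so volume = 188.4 × 42400 = 7988160 L ≈ 7988000 L.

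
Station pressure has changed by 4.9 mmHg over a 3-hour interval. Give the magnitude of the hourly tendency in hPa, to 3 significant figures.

4.9 mmHg / 3 h × 1.33322 hPa/mmHg = 2.18 hPa/h.

2.18 hPa per hour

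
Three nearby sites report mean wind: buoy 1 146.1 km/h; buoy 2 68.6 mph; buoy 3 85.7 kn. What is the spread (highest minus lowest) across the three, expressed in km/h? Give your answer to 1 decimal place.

buoy 2: 68.6 mph = 110.401 km/h.
buoy 3: 85.7 kt = 158.716 km/h.
Spread: 158.716 − 110.401 = 48.3 km/h.

48.3 km/h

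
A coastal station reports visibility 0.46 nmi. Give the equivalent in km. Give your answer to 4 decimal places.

1 nmi = 1.852 km, so 0.46 × 1.852 = 0.8519 km.

0.8519 km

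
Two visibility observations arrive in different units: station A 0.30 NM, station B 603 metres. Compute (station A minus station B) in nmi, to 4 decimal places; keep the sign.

-0.0256 nmi

station B: 603 m = 0.325594 nmi.
Difference: 0.300000 − 0.325594 = -0.0256 nmi.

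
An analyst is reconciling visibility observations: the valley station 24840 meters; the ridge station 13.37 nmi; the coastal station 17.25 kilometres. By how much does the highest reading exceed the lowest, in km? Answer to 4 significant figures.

7.590 km

the valley station: 24840 m = 24.84000 km.
the ridge station: 13.37 nmi = 24.76124 km.
Spread: 24.84000 − 17.25000 = 7.590 km.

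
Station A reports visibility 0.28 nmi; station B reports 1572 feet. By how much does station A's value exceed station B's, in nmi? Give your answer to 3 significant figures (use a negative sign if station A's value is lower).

station B: 1572 ft = 0.258718 nmi.
Difference: 0.280000 − 0.258718 = 0.0213 nmi.

0.0213 nmi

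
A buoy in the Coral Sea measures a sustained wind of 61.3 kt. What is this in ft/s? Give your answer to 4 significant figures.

1 kt = 1.68781 ft/s, so 61.3 × 1.68781 = 103.5 ft/s.

103.5 ft/s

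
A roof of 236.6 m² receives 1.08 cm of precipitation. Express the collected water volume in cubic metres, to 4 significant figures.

Depth: 1.08 cm × 10 = 10.8 mm.
1 mm over 1 m² is 1 L, so volume = 10.8 × 236.6 = 2555.28 L = 2.555 m³.

2.555 cubic metres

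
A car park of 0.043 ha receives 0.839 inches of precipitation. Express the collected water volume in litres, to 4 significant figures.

Depth: 0.839 in × 25.4 = 21.3106 mm.
Area: 0.043 ha = 430 m².
1 mm over 1 m² is 1 L, so volume = 21.3106 × 430 = 9163.558 L ≈ 9164 L.

9164 litres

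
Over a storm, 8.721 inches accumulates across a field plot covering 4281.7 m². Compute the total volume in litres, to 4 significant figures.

948500 litres

Depth: 8.721 in × 25.4 = 221.5134 mm.
1 mm over 1 m² is 1 L, so volume = 221.5134 × 4281.7 = 948453.92 L ≈ 948500 L.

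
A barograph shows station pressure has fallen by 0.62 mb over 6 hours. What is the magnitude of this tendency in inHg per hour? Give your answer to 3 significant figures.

0.00305 inHg per hour

0.62 mb / 6 h × 0.02953 inHg/mb = 0.00305 inHg/h.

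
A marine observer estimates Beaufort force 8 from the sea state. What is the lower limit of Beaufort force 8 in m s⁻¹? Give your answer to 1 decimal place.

Beaufort 8 (gale) spans 17.2–20.7 m/s.

17.2 m/s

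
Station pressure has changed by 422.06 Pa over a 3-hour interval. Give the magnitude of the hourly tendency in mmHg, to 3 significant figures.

1.06 mmHg per hour

422.06 Pa / 3 h × 0.00750062 mmHg/Pa = 1.06 mmHg/h.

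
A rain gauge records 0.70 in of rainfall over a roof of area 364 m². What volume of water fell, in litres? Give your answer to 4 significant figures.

6472 litres

Depth: 0.70 in × 25.4 = 17.78 mm.
1 mm over 1 m² is 1 L, so volume = 17.78 × 364 = 6471.92 L ≈ 6472 L.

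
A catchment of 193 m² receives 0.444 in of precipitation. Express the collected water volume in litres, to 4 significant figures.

2177 litres

Depth: 0.444 in × 25.4 = 11.2776 mm.
1 mm over 1 m² is 1 L, so volume = 11.2776 × 193 = 2176.5768 L ≈ 2177 L.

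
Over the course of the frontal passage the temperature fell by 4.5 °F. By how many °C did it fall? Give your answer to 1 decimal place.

2.5 °C

For a temperature change the 32° offset cancels: Δ°C = 4.5 × 0.5556 = 2.5 °C.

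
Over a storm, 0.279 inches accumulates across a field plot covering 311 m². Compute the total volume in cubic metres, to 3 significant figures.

2.20 cubic metres

Depth: 0.279 in × 25.4 = 7.0866 mm.
1 mm over 1 m² is 1 L, so volume = 7.0866 × 311 = 2203.9326 L = 2.20 m³.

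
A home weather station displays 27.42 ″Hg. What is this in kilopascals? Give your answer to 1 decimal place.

1 inHg = 3.38639 kPa, so 27.42 × 3.38639 = 92.9 kPa.

92.9 kPa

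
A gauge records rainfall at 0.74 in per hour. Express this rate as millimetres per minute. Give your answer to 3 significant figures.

0.74 in/hour × 25.4 mm/in × 0.0166667 hour/minute = 0.313 mm/minute.

0.313 mm/minute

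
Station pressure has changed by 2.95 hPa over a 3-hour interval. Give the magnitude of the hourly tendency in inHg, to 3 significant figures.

0.0290 inHg per hour

2.95 hPa / 3 h × 0.02953 inHg/hPa = 0.0290 inHg/h.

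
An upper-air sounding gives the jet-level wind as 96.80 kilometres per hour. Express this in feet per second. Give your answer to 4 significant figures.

88.22 ft/s

1 km/h = 0.911344 ft/s, so 96.80 × 0.911344 = 88.22 ft/s.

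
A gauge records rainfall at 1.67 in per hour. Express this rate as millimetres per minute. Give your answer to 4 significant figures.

1.67 in/hour × 25.4 mm/in × 0.0166667 hour/minute = 0.7070 mm/minute.

0.7070 mm/minute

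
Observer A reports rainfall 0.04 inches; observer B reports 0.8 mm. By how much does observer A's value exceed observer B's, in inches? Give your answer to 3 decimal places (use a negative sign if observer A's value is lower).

observer B: 0.8 mm = 0.031496 in.
Difference: 0.040000 − 0.031496 = 0.009 in.

0.009 in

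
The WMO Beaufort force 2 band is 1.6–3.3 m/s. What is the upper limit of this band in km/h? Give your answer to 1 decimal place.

1.6–3.3 m/s × 3.6 = 5.8–11.9 km/h.

11.9 km/h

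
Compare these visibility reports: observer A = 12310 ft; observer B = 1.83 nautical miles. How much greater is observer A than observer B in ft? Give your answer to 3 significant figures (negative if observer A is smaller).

1190 ft

observer B: 1.83 nmi = 11119.29 ft.
Difference: 12310.00 − 11119.29 = 1190 ft.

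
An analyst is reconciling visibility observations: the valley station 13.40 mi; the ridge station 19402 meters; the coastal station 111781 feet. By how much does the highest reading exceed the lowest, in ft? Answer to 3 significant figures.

the valley station: 13.40 SM = 70752.00 ft.
the ridge station: 19402 m = 63654.86 ft.
Spread: 111781.00 − 63654.86 = 48100 ft.

48100 ft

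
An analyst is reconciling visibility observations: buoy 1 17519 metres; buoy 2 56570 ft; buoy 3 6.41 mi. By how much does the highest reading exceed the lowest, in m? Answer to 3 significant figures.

7200 m

buoy 2: 56570 ft = 17242.54 m.
buoy 3: 6.41 SM = 10315.90 m.
Spread: 17519.00 − 10315.90 = 7200 m.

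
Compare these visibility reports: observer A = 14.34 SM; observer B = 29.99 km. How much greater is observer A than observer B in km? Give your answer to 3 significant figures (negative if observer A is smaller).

-6.91 km

observer A: 14.34 SM = 23.0780 km.
Difference: 23.0780 − 29.9900 = -6.91 km.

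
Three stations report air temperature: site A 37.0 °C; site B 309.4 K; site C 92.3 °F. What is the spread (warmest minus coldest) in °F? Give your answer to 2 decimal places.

site B: 309.4 K = 36.250 °C.
site C: 92.3 °F = 33.500 °C.
Spread: 37.000 − 33.500 = 3.500 °C = 6.30 °F.

6.30 °F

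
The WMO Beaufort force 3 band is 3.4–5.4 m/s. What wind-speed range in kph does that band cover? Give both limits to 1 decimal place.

12.2 to 19.4 km/h

3.4–5.4 m/s × 3.6 = 12.2–19.4 km/h.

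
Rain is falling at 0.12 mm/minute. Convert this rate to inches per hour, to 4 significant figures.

0.12 mm/minute × 0.0393701 in/mm × 60 minute/hour = 0.2835 in/hour.

0.2835 in/hour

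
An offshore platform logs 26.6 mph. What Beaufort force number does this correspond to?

Beaufort force 6

26.6 mph = 11.9 m/s, which is Beaufort 6 (strong breeze, 10.8–13.8 m/s).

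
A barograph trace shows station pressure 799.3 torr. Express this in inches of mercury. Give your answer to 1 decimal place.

31.5 inHg

1 mmHg = 0.0393701 inHg, so 799.3 × 0.0393701 = 31.5 inHg.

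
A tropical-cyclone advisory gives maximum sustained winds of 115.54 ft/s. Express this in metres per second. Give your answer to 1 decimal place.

1 ft/s = 0.3048 m/s, so 115.54 × 0.3048 = 35.2 m/s.

35.2 m/s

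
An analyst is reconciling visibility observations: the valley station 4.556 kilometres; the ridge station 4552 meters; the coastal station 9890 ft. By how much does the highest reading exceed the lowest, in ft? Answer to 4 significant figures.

the valley station: 4.556 km = 14947.51 ft.
the ridge station: 4552 m = 14934.38 ft.
Spread: 14947.51 − 9890.00 = 5058 ft.

5058 ft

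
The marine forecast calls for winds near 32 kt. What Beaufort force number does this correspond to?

32 kt lies in the Beaufort 7 band (near gale, 28–33 kt).

Beaufort force 7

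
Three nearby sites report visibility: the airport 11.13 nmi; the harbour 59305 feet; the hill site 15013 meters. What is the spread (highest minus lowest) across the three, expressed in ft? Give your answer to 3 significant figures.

18400 ft

the airport: 11.13 nmi = 67627.17 ft.
the hill site: 15013 m = 49255.25 ft.
Spread: 67627.17 − 49255.25 = 18400 ft.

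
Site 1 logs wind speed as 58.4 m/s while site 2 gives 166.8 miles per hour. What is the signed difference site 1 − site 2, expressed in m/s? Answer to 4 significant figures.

site 2: 166.8 mph = 74.5663 m/s.
Difference: 58.4000 − 74.5663 = -16.17 m/s.

-16.17 m/s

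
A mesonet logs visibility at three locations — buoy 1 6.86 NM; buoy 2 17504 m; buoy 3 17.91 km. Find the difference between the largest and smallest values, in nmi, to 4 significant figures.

buoy 2: 17504 m = 9.45140 nmi.
buoy 3: 17.91 km = 9.67063 nmi.
Spread: 9.67063 − 6.86000 = 2.811 nmi.

2.811 nmi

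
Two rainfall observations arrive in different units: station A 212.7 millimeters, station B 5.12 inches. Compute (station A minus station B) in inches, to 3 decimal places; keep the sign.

station A: 212.7 mm = 8.37402 in.
Difference: 8.37402 − 5.12000 = 3.254 in.

3.254 in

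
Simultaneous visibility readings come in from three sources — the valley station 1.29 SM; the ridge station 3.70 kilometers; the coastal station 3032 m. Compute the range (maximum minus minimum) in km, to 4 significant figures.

the valley station: 1.29 SM = 2.07605 km.
the coastal station: 3032 m = 3.03200 km.
Spread: 3.70000 − 2.07605 = 1.624 km.

1.624 km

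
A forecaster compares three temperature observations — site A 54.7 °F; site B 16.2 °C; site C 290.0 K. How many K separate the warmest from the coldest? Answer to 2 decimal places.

4.24 K

site A: 54.7 °F = 12.611 °C.
site C: 290.0 K = 16.850 °C.
Spread: 16.850 − 12.611 = 4.239 °C.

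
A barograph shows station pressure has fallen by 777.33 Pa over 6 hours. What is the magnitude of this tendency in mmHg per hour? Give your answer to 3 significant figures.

0.972 mmHg per hour

777.33 Pa / 6 h × 0.00750062 mmHg/Pa = 0.972 mmHg/h.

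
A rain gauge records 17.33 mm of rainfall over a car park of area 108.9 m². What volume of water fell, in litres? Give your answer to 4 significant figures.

1 mm over 1 m² is 1 L, so volume = 17.33 × 108.9 = 1887.237 L ≈ 1887 L.

1887 litres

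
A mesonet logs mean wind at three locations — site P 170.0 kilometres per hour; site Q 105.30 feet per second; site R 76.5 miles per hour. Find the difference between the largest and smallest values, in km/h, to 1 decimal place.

54.5 km/h

site Q: 105.30 ft/s = 115.544 km/h.
site R: 76.5 mph = 123.115 km/h.
Spread: 170.000 − 115.544 = 54.5 km/h.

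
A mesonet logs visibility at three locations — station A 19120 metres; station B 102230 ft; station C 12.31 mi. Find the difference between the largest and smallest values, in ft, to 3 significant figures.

station A: 19120 m = 62729.66 ft.
station C: 12.31 SM = 64996.80 ft.
Spread: 102230.00 − 62729.66 = 39500 ft.

39500 ft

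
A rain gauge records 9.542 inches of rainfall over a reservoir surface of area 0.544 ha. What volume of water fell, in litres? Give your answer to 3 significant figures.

1320000 litres

Depth: 9.542 in × 25.4 = 242.3668 mm.
Area: 0.544 ha = 5440 m².
1 mm over 1 m² is 1 L, so volume = 242.3668 × 5440 = 1318475.4 L ≈ 1320000 L.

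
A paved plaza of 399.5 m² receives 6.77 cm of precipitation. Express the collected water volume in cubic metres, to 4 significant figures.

Depth: 6.77 cm × 10 = 67.7 mm.
1 mm over 1 m² is 1 L, so volume = 67.7 × 399.5 = 27046.15 L = 27.05 m³.

27.05 cubic metres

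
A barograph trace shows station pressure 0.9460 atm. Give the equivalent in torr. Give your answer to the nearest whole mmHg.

1 atm = 760 mmHg, so 0.9460 × 760 = 719 mmHg.

719 mmHg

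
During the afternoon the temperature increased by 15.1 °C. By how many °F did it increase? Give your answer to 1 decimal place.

Converting a difference, only the 9/5 scale factor applies: Δ°F = 15.1 × 1.8 = 27.2 °F.

27.2 °F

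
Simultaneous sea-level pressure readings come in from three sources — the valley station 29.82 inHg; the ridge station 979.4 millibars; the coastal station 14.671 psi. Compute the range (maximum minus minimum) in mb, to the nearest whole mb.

32 mb

the valley station: 29.82 inHg = 1009.82 mb.
the coastal station: 14.671 psi = 1011.53 mb.
Spread: 1011.53 − 979.40 = 32 mb.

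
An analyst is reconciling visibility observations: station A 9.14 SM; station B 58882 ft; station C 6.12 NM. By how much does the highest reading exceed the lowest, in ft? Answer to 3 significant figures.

21700 ft

station A: 9.14 SM = 48259.20 ft.
station C: 6.12 nmi = 37185.83 ft.
Spread: 58882.00 − 37185.83 = 21700 ft.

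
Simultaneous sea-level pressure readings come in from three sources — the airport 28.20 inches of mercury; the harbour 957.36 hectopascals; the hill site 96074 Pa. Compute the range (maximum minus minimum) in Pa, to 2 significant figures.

580 Pa

the airport: 28.20 inHg = 95496.17 Pa.
the harbour: 957.36 hPa = 95736.00 Pa.
Spread: 96074.00 − 95496.17 = 580 Pa.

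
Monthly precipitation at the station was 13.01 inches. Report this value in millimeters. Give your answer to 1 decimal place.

1 in = 25.4 mm, so 13.01 × 25.4 = 330.5 mm.

330.5 mm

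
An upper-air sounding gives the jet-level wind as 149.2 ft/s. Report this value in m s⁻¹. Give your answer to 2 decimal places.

1 ft/s = 0.3048 m/s, so 149.2 × 0.3048 = 45.48 m/s.

45.48 m/s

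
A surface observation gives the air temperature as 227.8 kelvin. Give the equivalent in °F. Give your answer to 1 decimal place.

-49.6 °F

First to °C: -45.35 °C.
Then to °F: -49.6 °F.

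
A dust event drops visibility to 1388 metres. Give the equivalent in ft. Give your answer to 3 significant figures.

4550 ft

1 m = 3.28084 ft, so 1388 × 3.28084 = 4550 ft.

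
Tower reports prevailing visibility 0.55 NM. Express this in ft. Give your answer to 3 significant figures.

3340 ft

1 nmi = 6076.12 ft, so 0.55 × 6076.12 = 3340 ft.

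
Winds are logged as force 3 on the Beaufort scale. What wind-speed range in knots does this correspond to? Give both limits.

Beaufort 3 (gentle breeze) spans 7–10 knots.

7 to 10 kt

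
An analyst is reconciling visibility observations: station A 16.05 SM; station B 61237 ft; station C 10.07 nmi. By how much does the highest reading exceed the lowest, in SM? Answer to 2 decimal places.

4.46 SM

station B: 61237 ft = 11.5979 SM.
station C: 10.07 nmi = 11.5883 SM.
Spread: 16.0500 − 11.5883 = 4.46 SM.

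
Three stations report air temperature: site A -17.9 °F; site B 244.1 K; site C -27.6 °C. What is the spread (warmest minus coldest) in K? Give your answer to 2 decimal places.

1.45 K

site A: -17.9 °F = -27.722 °C.
site B: 244.1 K = -29.050 °C.
Spread: (-27.600) − (-29.050) = 1.450 °C.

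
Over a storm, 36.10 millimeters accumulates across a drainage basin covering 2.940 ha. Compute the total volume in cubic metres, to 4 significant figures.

1061 cubic metres

Area: 2.940 ha = 29400 m².
1 mm over 1 m² is 1 L, so volume = 36.1 × 29400 = 1061340 L = 1061 m³.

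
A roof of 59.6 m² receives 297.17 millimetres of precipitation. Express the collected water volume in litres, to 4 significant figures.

17710 litres

1 mm over 1 m² is 1 L, so volume = 297.17 × 59.6 = 17711.332 L ≈ 17710 L.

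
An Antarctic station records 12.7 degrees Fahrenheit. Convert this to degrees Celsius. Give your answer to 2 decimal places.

-10.72 °C

°C = (°F − 32) × 5/9 = (12.7 − 32) / 1.8 = -10.72 °C.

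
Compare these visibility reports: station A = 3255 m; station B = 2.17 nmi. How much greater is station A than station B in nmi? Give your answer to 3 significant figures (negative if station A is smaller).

-0.412 nmi

station A: 3255 m = 1.75756 nmi.
Difference: 1.75756 − 2.17000 = -0.412 nmi.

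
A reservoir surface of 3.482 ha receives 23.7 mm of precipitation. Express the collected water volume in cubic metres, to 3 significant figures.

825 cubic metres

Area: 3.482 ha = 34820 m².
1 mm over 1 m² is 1 L, so volume = 23.7 × 34820 = 825234 L = 825 m³.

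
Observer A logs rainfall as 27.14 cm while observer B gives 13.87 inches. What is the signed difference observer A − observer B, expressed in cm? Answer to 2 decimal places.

-8.09 cm

observer B: 13.87 in = 35.2298 cm.
Difference: 27.1400 − 35.2298 = -8.09 cm.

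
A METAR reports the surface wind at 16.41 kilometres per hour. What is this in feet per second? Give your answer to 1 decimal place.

1 km/h = 0.911344 ft/s, so 16.41 × 0.911344 = 15.0 ft/s.

15.0 ft/s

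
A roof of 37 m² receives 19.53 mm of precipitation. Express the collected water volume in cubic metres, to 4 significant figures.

0.7226 cubic metres

1 mm over 1 m² is 1 L, so volume = 19.53 × 37 = 722.61 L = 0.7226 m³.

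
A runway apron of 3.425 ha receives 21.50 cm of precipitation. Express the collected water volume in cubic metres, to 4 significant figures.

7364 cubic metres

Depth: 21.50 cm × 10 = 215 mm.
Area: 3.425 ha = 34250 m².
1 mm over 1 m² is 1 L, so volume = 215 × 34250 = 7363750 L = 7364 m³.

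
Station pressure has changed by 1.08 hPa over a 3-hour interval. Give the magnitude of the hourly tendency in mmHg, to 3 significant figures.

0.270 mmHg per hour

1.08 hPa / 3 h × 0.750062 mmHg/hPa = 0.270 mmHg/h.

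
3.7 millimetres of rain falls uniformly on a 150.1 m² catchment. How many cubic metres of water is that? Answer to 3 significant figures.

1 mm over 1 m² is 1 L, so volume = 3.7 × 150.1 = 555.37 L = 0.555 m³.

0.555 cubic metres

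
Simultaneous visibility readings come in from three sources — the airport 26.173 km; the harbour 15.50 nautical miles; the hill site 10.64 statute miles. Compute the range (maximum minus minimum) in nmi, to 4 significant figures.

6.254 nmi

the airport: 26.173 km = 14.13229 nmi.
the hill site: 10.64 SM = 9.24591 nmi.
Spread: 15.50000 − 9.24591 = 6.254 nmi.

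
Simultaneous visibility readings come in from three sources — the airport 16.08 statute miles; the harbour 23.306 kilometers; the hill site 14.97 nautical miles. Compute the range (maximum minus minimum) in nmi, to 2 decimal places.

2.39 nmi

the airport: 16.08 SM = 13.9731 nmi.
the harbour: 23.306 km = 12.5842 nmi.
Spread: 14.9700 − 12.5842 = 2.39 nmi.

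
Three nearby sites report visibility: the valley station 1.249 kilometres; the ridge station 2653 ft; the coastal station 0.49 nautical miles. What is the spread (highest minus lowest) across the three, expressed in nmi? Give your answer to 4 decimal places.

0.2378 nmi

the valley station: 1.249 km = 0.674406 nmi.
the ridge station: 2653 ft = 0.436628 nmi.
Spread: 0.674406 − 0.436628 = 0.2378 nmi.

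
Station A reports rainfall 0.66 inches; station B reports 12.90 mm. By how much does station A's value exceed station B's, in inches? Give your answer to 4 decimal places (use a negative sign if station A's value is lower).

0.1521 in

station B: 12.90 mm = 0.507874 in.
Difference: 0.660000 − 0.507874 = 0.1521 in.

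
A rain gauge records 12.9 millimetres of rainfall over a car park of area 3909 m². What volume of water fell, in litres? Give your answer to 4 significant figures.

1 mm over 1 m² is 1 L, so volume = 12.9 × 3909 = 50426.1 L ≈ 50430 L.

50430 litres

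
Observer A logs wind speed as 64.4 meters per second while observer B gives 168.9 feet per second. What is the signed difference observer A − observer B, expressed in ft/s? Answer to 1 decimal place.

42.4 ft/s

observer A: 64.4 m/s = 211.286 ft/s.
Difference: 211.286 − 168.900 = 42.4 ft/s.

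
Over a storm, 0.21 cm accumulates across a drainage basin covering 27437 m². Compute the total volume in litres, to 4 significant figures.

Depth: 0.21 cm × 10 = 2.1 mm.
1 mm over 1 m² is 1 L, so volume = 2.1 × 27437 = 57617.7 L ≈ 57620 L.

57620 litres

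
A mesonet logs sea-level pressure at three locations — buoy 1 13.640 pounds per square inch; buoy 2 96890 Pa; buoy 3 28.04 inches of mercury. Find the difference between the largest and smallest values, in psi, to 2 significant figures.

buoy 2: 96890 Pa = 14.0527 psi.
buoy 3: 28.04 inHg = 13.7720 psi.
Spread: 14.0527 − 13.6400 = 0.41 psi.

0.41 psi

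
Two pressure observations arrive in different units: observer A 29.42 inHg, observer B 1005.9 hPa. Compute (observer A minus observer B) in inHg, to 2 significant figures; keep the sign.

observer B: 1005.9 hPa = 29.7042 inHg.
Difference: 29.4200 − 29.7042 = -0.28 inHg.

-0.28 inHg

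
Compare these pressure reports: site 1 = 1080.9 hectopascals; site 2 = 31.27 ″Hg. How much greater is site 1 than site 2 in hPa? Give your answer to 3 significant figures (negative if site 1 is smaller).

22.0 hPa

site 2: 31.27 inHg = 1058.924 hPa.
Difference: 1080.900 − 1058.924 = 22.0 hPa.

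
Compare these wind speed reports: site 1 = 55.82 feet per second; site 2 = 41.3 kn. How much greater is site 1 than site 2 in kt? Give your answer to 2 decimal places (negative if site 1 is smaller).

site 1: 55.82 ft/s = 33.0724 kt.
Difference: 33.0724 − 41.3000 = -8.23 kt.

-8.23 kt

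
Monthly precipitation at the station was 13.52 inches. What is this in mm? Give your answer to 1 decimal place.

343.4 mm

1 in = 25.4 mm, so 13.52 × 25.4 = 343.4 mm.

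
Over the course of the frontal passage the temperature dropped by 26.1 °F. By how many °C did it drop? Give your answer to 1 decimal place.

14.5 °C

A change of 1 °C equals a change of 1.8 °F: Δ°C = 26.1 × 0.5556 = 14.5 °C.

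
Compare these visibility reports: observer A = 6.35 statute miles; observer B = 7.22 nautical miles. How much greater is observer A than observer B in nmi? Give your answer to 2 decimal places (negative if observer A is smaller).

-1.70 nmi

observer A: 6.35 SM = 5.5180 nmi.
Difference: 5.5180 − 7.2200 = -1.70 nmi.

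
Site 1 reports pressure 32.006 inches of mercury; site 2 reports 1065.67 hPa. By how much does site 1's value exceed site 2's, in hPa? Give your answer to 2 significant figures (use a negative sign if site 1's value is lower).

site 1: 32.006 inHg = 1083.85 hPa.
Difference: 1083.85 − 1065.67 = 18 hPa.

18 hPa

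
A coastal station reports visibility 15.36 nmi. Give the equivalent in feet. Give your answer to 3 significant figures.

1 nmi = 6076.12 ft, so 15.36 × 6076.12 = 93300 ft.

93300 ft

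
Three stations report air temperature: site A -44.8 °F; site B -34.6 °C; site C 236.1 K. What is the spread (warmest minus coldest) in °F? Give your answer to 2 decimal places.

site A: -44.8 °F = -42.667 °C.
site C: 236.1 K = -37.050 °C.
Spread: (-34.600) − (-42.667) = 8.067 °C = 14.52 °F.

14.52 °F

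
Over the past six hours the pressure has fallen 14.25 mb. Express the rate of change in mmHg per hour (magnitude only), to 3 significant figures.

14.25 mb / 6 h × 0.750062 mmHg/mb = 1.78 mmHg/h.

1.78 mmHg per hour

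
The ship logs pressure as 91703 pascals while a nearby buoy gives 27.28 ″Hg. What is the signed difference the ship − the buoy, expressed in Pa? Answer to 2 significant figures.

the buoy: 27.28 inHg = 92380.69 Pa.
Difference: 91703.00 − 92380.69 = -680 Pa.

-680 Pa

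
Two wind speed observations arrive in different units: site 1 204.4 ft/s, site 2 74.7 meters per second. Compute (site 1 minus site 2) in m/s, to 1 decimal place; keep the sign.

-12.4 m/s

site 1: 204.4 ft/s = 62.301 m/s.
Difference: 62.301 − 74.700 = -12.4 m/s.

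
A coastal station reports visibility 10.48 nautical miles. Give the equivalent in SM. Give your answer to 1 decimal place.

1 nmi = 1.15078 SM, so 10.48 × 1.15078 = 12.1 SM.

12.1 SM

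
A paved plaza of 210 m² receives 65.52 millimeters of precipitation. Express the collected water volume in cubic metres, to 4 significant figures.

1 mm over 1 m² is 1 L, so volume = 65.52 × 210 = 13759.2 L = 13.76 m³.

13.76 cubic metres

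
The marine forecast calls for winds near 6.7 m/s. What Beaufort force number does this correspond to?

6.7 m/s lies in the Beaufort 4 band (moderate breeze, 5.5–7.9 m/s).

Beaufort force 4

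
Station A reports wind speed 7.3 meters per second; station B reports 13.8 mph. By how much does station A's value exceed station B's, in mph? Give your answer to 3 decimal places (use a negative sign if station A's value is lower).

station A: 7.3 m/s = 16.32963 mph.
Difference: 16.32963 − 13.80000 = 2.530 mph.

2.530 mph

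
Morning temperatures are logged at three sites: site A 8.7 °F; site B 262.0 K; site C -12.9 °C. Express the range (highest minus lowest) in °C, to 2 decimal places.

1.79 °C

site A: 8.7 °F = -12.944 °C.
site B: 262.0 K = -11.150 °C.
Spread: (-11.150) − (-12.944) = 1.794 °C.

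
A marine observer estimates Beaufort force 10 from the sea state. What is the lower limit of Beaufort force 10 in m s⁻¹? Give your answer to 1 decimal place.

24.5 m/s

Beaufort 10 (storm) spans 24.5–28.4 m/s.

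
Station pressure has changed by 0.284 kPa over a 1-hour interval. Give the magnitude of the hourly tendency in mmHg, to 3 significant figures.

0.284 kPa / 1 h × 7.50062 mmHg/kPa = 2.13 mmHg/h.

2.13 mmHg per hour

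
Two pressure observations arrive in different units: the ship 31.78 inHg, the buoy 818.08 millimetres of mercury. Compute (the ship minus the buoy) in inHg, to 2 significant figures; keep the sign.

the buoy: 818.08 mmHg = 32.2079 inHg.
Difference: 31.7800 − 32.2079 = -0.43 inHg.

-0.43 inHg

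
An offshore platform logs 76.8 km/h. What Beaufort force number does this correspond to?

Beaufort force 9

76.8 km/h = 21.3 m/s, which is Beaufort 9 (strong gale, 20.8–24.4 m/s).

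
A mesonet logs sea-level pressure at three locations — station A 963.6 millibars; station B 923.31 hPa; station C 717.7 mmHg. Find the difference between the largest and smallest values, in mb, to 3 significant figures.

station B: 923.31 hPa = 923.310 mb.
station C: 717.7 mmHg = 956.855 mb.
Spread: 963.600 − 923.310 = 40.3 mb.

40.3 mb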